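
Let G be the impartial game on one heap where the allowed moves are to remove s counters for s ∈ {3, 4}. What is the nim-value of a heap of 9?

0

Build the Grundy sequence with g(k) = mex{g(k−s) : s ∈ {3, 4}, s ≤ k}:
k:     0  1  2  3  4  5  6  7  8  9
g(k):  0  0  0  1  1  1  2  0  0  0
So g(9) = 0.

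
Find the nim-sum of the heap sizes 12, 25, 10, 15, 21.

Nim-sum: 12 XOR 25 XOR 10 XOR 15 XOR 21 = 5.

5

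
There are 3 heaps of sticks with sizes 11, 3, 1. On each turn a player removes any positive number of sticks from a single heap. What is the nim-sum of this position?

Compute the nim-sum pairwise:
11 XOR 3 = 8
8 XOR 1 = 9

9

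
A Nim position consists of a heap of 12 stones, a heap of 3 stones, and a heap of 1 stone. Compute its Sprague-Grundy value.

14

Nim-sum: 12 ⊕ 3 ⊕ 1 = 14.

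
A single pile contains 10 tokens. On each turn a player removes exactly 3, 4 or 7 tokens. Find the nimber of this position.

0

Build the Grundy sequence with g(k) = mex{g(k−s) : s ∈ {3, 4, 7}, s ≤ k}:
g(0) = mex{} = 0
g(1) = mex{} = 0
g(2) = mex{} = 0
g(3) = mex{0} = 1
g(4) = mex{0} = 1
g(5) = mex{0} = 1
g(6) = mex{0,1} = 2
g(7) = mex{0,1} = 2
g(8) = mex{0,1} = 2
g(9) = mex{0,1,2} = 3
g(10) = mex{1,2} = 0
So g(10) = 0.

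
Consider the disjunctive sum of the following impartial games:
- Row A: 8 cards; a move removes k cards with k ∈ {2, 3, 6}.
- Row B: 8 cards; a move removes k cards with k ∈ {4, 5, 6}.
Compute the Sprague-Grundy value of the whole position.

Grundy values for row A (subtraction set {2, 3, 6}):
k:     0  1  2  3  4  5  6  7  8
g(k):  0  0  1  1  2  0  3  1  2
So g(8) = 2.
Build the Grundy sequence for row B with g(k) = mex{g(k−s) : s ∈ {4, 5, 6}, s ≤ k}:
g(0) = mex{} = 0
g(1) = mex{} = 0
g(2) = mex{} = 0
g(3) = mex{} = 0
g(4) = mex{0} = 1
g(5) = mex{0} = 1
g(6) = mex{0} = 1
g(7) = mex{0} = 1
g(8) = mex{0,1} = 2
So g(8) = 2.
The value of a disjunctive sum is the nim-sum of the parts.
Combined value = 2 ⊕ 2 = 0.

0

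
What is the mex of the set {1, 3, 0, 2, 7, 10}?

4

The values 0, 1, 2, 3 are all present; 4 is the first non-negative integer missing from the set.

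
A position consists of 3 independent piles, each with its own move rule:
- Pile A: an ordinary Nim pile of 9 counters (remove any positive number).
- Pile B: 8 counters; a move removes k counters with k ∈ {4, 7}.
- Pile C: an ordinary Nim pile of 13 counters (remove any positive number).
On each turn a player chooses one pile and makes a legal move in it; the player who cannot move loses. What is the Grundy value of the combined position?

Pile A is a plain Nim pile of size 9, so its Grundy value is 9.
For pile B, compute g(0), g(1), … with moves {4, 7}:
g(0) = mex{} = 0
g(1) = mex{} = 0
g(2) = mex{} = 0
g(3) = mex{} = 0
g(4) = mex{0} = 1
g(5) = mex{0} = 1
g(6) = mex{0} = 1
g(7) = mex{0} = 1
g(8) = mex{0,1} = 2
So g(8) = 2.
Pile C is a plain Nim pile of size 13, so its Grundy value is 13.
The value of a disjunctive sum is the nim-sum of the parts.
Combined value = 9 ⊕ 2 ⊕ 13 = 6.

6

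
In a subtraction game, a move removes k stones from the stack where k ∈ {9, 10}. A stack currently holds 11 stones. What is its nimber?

1

Build the Grundy sequence with g(k) = mex{g(k−s) : s ∈ {9, 10}, s ≤ k}:
k:     0  1  2  3  4  5  6  7  8  9 10 11
g(k):  0  0  0  0  0  0  0  0  0  1  1  1
So g(11) = 1.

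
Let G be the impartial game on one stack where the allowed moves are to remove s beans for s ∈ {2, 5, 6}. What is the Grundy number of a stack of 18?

3

Build the Grundy sequence with g(k) = mex{g(k−s) : s ∈ {2, 5, 6}, s ≤ k}:
k:     0  1  2  3  4  5  6  7  8  9 10 11 12 13 14 15 16 17 18
g(k):  0  0  1  1  0  2  1  3  0  2  1  0  0  1  1  0  2  1  3
So g(18) = 3.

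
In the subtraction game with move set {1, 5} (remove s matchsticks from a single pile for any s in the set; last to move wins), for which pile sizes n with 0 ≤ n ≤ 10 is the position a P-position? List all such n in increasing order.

0, 2, 4, 6, 8, 10

Compute g(0), g(1), … for moves {1, 5}:
k:     0  1  2  3  4  5  6  7  8  9 10
g(k):  0  1  0  1  0  1  0  1  0  1  0
The P-positions (g = 0) in 0..10 are 0, 2, 4, 6, 8, 10.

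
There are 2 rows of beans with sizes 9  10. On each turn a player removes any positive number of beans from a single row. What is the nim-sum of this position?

3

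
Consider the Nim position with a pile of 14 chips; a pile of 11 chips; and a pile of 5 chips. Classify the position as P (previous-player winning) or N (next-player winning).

Nim-sum: 14 XOR 11 XOR 5 = 0.
The nim-sum is 0, so this is a P-position: the player to move is in a losing position under optimal play.

P-position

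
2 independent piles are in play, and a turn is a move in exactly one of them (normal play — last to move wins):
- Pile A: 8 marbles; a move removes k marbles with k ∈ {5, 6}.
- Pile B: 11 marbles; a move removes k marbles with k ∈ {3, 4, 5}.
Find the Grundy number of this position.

0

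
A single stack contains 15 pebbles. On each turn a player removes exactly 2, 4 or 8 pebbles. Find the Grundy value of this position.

1

Compute g(0), g(1), … for moves {2, 4, 8}:
k:     0  1  2  3  4  5  6  7  8  9 10 11 12 13 14 15
g(k):  0  0  1  1  2  2  0  0  1  1  2  2  0  0  1  1
So g(15) = 1.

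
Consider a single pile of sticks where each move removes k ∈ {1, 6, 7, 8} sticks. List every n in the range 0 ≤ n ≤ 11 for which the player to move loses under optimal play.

0, 2, 4

Compute g(0), g(1), … for moves {1, 6, 7, 8}:
g(0) = mex{} = 0
g(1) = mex{0} = 1
g(2) = mex{1} = 0
g(3) = mex{0} = 1
g(4) = mex{1} = 0
g(5) = mex{0} = 1
g(6) = mex{0,1} = 2
g(7) = mex{0,1,2} = 3
g(8) = mex{0,1,3} = 2
g(9) = mex{0,1,2} = 3
g(10) = mex{0,1,3} = 2
g(11) = mex{0,1,2} = 3
The P-positions (g = 0) in 0..11 are 0, 2, 4.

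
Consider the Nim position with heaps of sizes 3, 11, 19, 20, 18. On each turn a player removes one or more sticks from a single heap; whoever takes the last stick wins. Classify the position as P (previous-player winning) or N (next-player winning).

N-position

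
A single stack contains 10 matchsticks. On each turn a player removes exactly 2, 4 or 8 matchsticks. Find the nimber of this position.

2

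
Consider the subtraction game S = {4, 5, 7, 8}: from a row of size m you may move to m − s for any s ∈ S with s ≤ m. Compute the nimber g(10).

Grundy values for subtraction set {4, 5, 7, 8}:
g(0) = mex{} = 0
g(1) = mex{} = 0
g(2) = mex{} = 0
g(3) = mex{} = 0
g(4) = mex{0} = 1
g(5) = mex{0} = 1
g(6) = mex{0} = 1
g(7) = mex{0} = 1
g(8) = mex{0,1} = 2
g(9) = mex{0,1} = 2
g(10) = mex{0,1} = 2
So g(10) = 2.

2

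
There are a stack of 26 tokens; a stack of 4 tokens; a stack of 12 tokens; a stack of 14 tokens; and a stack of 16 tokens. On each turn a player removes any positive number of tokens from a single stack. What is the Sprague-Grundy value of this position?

Bitwise XOR of the heap sizes:
  11010  (26)
  00100  (4)
  01100  (12)
  01110  (14)
  10000  (16)
  -----
  01100  (12)

12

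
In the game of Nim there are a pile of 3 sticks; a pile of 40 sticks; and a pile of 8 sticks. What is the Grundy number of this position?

Compute the nim-sum pairwise:
3 XOR 40 = 43
43 XOR 8 = 35

35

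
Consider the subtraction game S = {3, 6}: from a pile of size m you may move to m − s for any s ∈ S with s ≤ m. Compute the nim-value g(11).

Grundy values for subtraction set {3, 6}:
g(0) = mex{} = 0
g(1) = mex{} = 0
g(2) = mex{} = 0
g(3) = mex{0} = 1
g(4) = mex{0} = 1
g(5) = mex{0} = 1
g(6) = mex{0,1} = 2
g(7) = mex{0,1} = 2
g(8) = mex{0,1} = 2
g(9) = mex{1,2} = 0
g(10) = mex{1,2} = 0
g(11) = mex{1,2} = 0
So g(11) = 0.

0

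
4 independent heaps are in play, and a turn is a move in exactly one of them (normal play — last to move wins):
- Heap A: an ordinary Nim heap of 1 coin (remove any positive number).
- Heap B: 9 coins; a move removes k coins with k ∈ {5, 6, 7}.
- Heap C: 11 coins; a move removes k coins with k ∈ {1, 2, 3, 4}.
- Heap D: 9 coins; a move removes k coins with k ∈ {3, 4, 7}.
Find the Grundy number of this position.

Heap A is a plain Nim heap of size 1, so its Grundy value is 1.
For heap B, compute g(0), g(1), … with moves {5, 6, 7}:
g(0) = mex{} = 0
g(1) = mex{} = 0
g(2) = mex{} = 0
g(3) = mex{} = 0
g(4) = mex{} = 0
g(5) = mex{0} = 1
g(6) = mex{0} = 1
g(7) = mex{0} = 1
g(8) = mex{0} = 1
g(9) = mex{0} = 1
So g(9) = 1.
Build the Grundy sequence for heap C with g(k) = mex{g(k−s) : s ∈ {1, 2, 3, 4}, s ≤ k}:
g(0) = mex{} = 0
g(1) = mex{0} = 1
g(2) = mex{0,1} = 2
g(3) = mex{0,1,2} = 3
g(4) = mex{0,1,2,3} = 4
g(5) = mex{1,2,3,4} = 0
g(6) = mex{0,2,3,4} = 1
g(7) = mex{0,1,3,4} = 2
g(8) = mex{0,1,2,4} = 3
g(9) = mex{0,1,2,3} = 4
g(10) = mex{1,2,3,4} = 0
g(11) = mex{0,2,3,4} = 1
So g(11) = 1.
For heap D, compute g(0), g(1), … with moves {3, 4, 7}:
g(0) = mex{} = 0
g(1) = mex{} = 0
g(2) = mex{} = 0
g(3) = mex{0} = 1
g(4) = mex{0} = 1
g(5) = mex{0} = 1
g(6) = mex{0,1} = 2
g(7) = mex{0,1} = 2
g(8) = mex{0,1} = 2
g(9) = mex{0,1,2} = 3
So g(9) = 3.
The value of a disjunctive sum is the nim-sum of the parts.
Combined value = 1 XOR 1 XOR 1 XOR 3 = 2.

2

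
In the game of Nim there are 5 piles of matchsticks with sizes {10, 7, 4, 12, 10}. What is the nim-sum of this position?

15

Write each in binary and XOR column by column:
  1010  (10)
  0111  (7)
  0100  (4)
  1100  (12)
  1010  (10)
  ----
  1111  (15)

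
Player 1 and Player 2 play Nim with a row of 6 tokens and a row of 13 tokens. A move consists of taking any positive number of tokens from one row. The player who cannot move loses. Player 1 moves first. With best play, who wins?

Compute the nim-sum pairwise:
6 XOR 13 = 11
The nim-sum is 11 ≠ 0, so this is an N-position: the player to move can win; Player 1 has a winning move.

Player 1 wins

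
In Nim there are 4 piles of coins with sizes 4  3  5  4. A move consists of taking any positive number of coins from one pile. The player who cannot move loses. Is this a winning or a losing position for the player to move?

Nim-sum: 4 ⊕ 3 ⊕ 5 ⊕ 4 = 6.
The nim-sum is 6 ≠ 0, so this is an N-position: the player to move can win.

Winning position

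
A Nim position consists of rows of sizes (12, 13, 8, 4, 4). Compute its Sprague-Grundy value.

9

Nim-sum: 12 ⊕ 13 ⊕ 8 ⊕ 4 ⊕ 4 = 9.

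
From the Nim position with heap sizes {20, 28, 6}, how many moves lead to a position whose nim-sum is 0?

Compute the nim-sum pairwise:
20 XOR 28 = 8
8 XOR 6 = 14
The overall nim-sum is X = 14. A heap of size p has a winning move iff p XOR X < p (reduce it to p XOR X).
  20: 20 XOR 14 = 26 ≥ 20 — no move.
  28: 28 XOR 14 = 18 < 28 — winning move (to 18).
  6: 6 XOR 14 = 8 ≥ 6 — no move.
That gives 1 winning move.

1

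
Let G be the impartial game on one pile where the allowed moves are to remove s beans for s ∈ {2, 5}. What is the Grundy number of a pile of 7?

0

Build the Grundy sequence with g(k) = mex{g(k−s) : s ∈ {2, 5}, s ≤ k}:
g(0) = mex{} = 0
g(1) = mex{} = 0
g(2) = mex{0} = 1
g(3) = mex{0} = 1
g(4) = mex{1} = 0
g(5) = mex{0,1} = 2
g(6) = mex{0} = 1
g(7) = mex{1,2} = 0
So g(7) = 0.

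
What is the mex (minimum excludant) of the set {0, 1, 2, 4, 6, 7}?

3

The values 0, 1, 2 are all present; 3 is the first non-negative integer missing from the set.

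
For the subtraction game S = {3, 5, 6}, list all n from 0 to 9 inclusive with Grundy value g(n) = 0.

0, 1, 2, 9

Build the Grundy sequence with g(k) = mex{g(k−s) : s ∈ {3, 5, 6}, s ≤ k}:
k:     0  1  2  3  4  5  6  7  8  9
g(k):  0  0  0  1  1  1  2  2  2  0
The P-positions (g = 0) in 0..9 are 0, 1, 2, 9.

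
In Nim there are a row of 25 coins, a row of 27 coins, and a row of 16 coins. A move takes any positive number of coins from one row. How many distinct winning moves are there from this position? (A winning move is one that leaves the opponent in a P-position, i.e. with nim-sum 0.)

3

Nim-sum: 25 ⊕ 27 ⊕ 16 = 18.
The overall nim-sum is X = 18. A row of size p has a winning move iff p XOR X < p (reduce it to p XOR X).
  25: 25 XOR 18 = 11 < 25 — winning move (to 11).
  27: 27 XOR 18 = 9 < 27 — winning move (to 9).
  16: 16 XOR 18 = 2 < 16 — winning move (to 2).
That gives 3 winning moves.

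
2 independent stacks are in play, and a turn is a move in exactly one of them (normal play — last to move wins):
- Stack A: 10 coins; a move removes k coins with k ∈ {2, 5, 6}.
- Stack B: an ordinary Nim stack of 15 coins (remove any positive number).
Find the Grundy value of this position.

14

Grundy values for stack A (subtraction set {2, 5, 6}):
k:     0  1  2  3  4  5  6  7  8  9 10
g(k):  0  0  1  1  0  2  1  3  0  2  1
So g(10) = 1.
Stack B is a plain Nim stack of size 15, so its Grundy value is 15.
By the Sprague-Grundy theorem, the Grundy value of a sum of independent games is the XOR of the component values.
Combined value = 1 ⊕ 15 = 14.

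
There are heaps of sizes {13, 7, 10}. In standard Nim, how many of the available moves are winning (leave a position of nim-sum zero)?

0

Nim-sum: 13 ^ 7 ^ 10 = 0.
The nim-sum is already 0, so every move leaves a nonzero nim-sum — there are no winning moves.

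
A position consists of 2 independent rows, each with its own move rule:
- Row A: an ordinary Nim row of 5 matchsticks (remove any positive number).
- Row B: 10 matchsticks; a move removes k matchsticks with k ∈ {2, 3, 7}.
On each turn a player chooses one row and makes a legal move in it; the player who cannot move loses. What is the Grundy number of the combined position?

5

Row A is a plain Nim row of size 5, so its Grundy value is 5.
Grundy values for row B (subtraction set {2, 3, 7}):
k:     0  1  2  3  4  5  6  7  8  9 10
g(k):  0  0  1  1  2  0  0  1  1  2  0
So g(10) = 0.
By the Sprague-Grundy theorem, the Grundy value of a sum of independent games is the XOR of the component values.
Combined value = 5 XOR 0 = 5.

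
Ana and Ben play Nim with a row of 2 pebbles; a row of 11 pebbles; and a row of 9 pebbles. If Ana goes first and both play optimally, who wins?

Ben wins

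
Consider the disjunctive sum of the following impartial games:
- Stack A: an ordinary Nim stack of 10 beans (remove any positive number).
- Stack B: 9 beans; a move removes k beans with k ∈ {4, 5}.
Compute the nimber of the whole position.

10

Stack A is a plain Nim stack of size 10, so its Grundy value is 10.
Build the Grundy sequence for stack B with g(k) = mex{g(k−s) : s ∈ {4, 5}, s ≤ k}:
g(0) = mex{} = 0
g(1) = mex{} = 0
g(2) = mex{} = 0
g(3) = mex{} = 0
g(4) = mex{0} = 1
g(5) = mex{0} = 1
g(6) = mex{0} = 1
g(7) = mex{0} = 1
g(8) = mex{0,1} = 2
g(9) = mex{1} = 0
So g(9) = 0.
By the Sprague-Grundy theorem, the Grundy value of a sum of independent games is the XOR of the component values.
Combined value = 10 XOR 0 = 10.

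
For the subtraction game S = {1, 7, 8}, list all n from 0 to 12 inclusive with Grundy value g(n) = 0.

0, 2, 4, 6

Compute g(0), g(1), … for moves {1, 7, 8}:
k:     0  1  2  3  4  5  6  7  8  9 10 11 12
g(k):  0  1  0  1  0  1  0  1  2  3  2  3  2
The P-positions (g = 0) in 0..12 are 0, 2, 4, 6.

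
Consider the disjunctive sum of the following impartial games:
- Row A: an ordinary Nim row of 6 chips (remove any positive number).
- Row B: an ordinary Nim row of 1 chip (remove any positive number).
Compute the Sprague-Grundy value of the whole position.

Row A is a plain Nim row of size 6, so its Grundy value is 6.
Row B is a plain Nim row of size 1, so its Grundy value is 1.
The value of a disjunctive sum is the nim-sum of the parts.
Combined value = 6 ⊕ 1 = 7.

7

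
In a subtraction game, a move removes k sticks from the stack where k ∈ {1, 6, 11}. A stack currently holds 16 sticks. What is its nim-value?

Build the Grundy sequence with g(k) = mex{g(k−s) : s ∈ {1, 6, 11}, s ≤ k}:
k:     0  1  2  3  4  5  6  7  8  9 10 11 12 13 14 15 16
g(k):  0  1  0  1  0  1  2  0  1  0  1  2  0  1  0  1  0
So g(16) = 0.

0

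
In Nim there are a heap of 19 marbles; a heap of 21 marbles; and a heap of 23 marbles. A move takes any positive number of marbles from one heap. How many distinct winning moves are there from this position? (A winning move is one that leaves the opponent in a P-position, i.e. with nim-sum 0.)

In binary:
  10011  (19)
  10101  (21)
  10111  (23)
  -----
  10001  (17)
The overall nim-sum is X = 17. A heap of size p has a winning move iff p XOR X < p (reduce it to p XOR X).
  19: 19 XOR 17 = 2 < 19 — winning move (to 2).
  21: 21 XOR 17 = 4 < 21 — winning move (to 4).
  23: 23 XOR 17 = 6 < 23 — winning move (to 6).
That gives 3 winning moves.

3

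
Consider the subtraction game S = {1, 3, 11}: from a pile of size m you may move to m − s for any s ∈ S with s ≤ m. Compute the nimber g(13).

Build the Grundy sequence with g(k) = mex{g(k−s) : s ∈ {1, 3, 11}, s ≤ k}:
k:     0  1  2  3  4  5  6  7  8  9 10 11 12 13
g(k):  0  1  0  1  0  1  0  1  0  1  0  1  0  1
So g(13) = 1.

1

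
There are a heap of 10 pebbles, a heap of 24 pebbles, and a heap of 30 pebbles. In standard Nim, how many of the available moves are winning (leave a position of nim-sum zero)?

Nim-sum: 10 ^ 24 ^ 30 = 12.
The overall nim-sum is X = 12. A heap of size p has a winning move iff p XOR X < p (reduce it to p XOR X).
  10: 10 XOR 12 = 6 < 10 — winning move (to 6).
  24: 24 XOR 12 = 20 < 24 — winning move (to 20).
  30: 30 XOR 12 = 18 < 30 — winning move (to 18).
That gives 3 winning moves.

3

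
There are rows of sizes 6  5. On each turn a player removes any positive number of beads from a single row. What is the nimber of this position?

3

Bitwise XOR of the heap sizes:
  110  (6)
  101  (5)
  ---
  011  (3)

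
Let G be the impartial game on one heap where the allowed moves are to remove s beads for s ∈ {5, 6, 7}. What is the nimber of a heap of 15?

0

Build the Grundy sequence with g(k) = mex{g(k−s) : s ∈ {5, 6, 7}, s ≤ k}:
k:     0  1  2  3  4  5  6  7  8  9 10 11 12 13 14 15
g(k):  0  0  0  0  0  1  1  1  1  1  2  2  0  0  0  0
So g(15) = 0.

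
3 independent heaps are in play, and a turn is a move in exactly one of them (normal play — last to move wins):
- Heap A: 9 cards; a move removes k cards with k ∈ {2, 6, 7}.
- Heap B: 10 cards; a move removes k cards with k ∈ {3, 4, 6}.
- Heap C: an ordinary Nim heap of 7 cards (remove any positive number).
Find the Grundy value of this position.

Grundy values for heap A (subtraction set {2, 6, 7}):
k:     0  1  2  3  4  5  6  7  8  9
g(k):  0  0  1  1  0  0  1  1  2  0
So g(9) = 0.
Build the Grundy sequence for heap B with g(k) = mex{g(k−s) : s ∈ {3, 4, 6}, s ≤ k}:
k:     0  1  2  3  4  5  6  7  8  9 10
g(k):  0  0  0  1  1  1  2  2  2  0  0
So g(10) = 0.
Heap C is a plain Nim heap of size 7, so its Grundy value is 7.
By the Sprague-Grundy theorem, the Grundy value of a sum of independent games is the XOR of the component values.
Combined value = 0 ⊕ 0 ⊕ 7 = 7.

7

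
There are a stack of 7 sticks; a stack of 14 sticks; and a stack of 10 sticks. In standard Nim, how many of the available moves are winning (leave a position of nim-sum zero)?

3

Compute the nim-sum pairwise:
7 ^ 14 = 9
9 ^ 10 = 3
The overall nim-sum is X = 3. A stack of size p has a winning move iff p XOR X < p (reduce it to p XOR X).
  7: 7 XOR 3 = 4 < 7 — winning move (to 4).
  14: 14 XOR 3 = 13 < 14 — winning move (to 13).
  10: 10 XOR 3 = 9 < 10 — winning move (to 9).
That gives 3 winning moves.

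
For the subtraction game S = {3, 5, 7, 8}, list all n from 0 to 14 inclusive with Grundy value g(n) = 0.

0, 1, 2, 11, 12, 13

Compute g(0), g(1), … for moves {3, 5, 7, 8}:
k:     0  1  2  3  4  5  6  7  8  9 10 11 12 13 14
g(k):  0  0  0  1  1  1  2  2  2  3  3  0  0  0  1
The P-positions (g = 0) in 0..14 are 0, 1, 2, 11, 12, 13.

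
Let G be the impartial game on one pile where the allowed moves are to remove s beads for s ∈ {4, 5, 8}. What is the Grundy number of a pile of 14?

0

Grundy values for subtraction set {4, 5, 8}:
g(0) = mex{} = 0
g(1) = mex{} = 0
g(2) = mex{} = 0
g(3) = mex{} = 0
g(4) = mex{0} = 1
g(5) = mex{0} = 1
g(6) = mex{0} = 1
g(7) = mex{0} = 1
g(8) = mex{0,1} = 2
g(9) = mex{0,1} = 2
g(10) = mex{0,1} = 2
g(11) = mex{0,1} = 2
g(12) = mex{1,2} = 0
g(13) = mex{1,2} = 0
g(14) = mex{1,2} = 0
So g(14) = 0.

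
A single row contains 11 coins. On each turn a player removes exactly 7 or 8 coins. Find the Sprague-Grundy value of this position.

1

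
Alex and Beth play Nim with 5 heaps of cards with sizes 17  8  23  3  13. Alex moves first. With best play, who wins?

Nim-sum: 17 XOR 8 XOR 23 XOR 3 XOR 13 = 0.
The nim-sum is 0, so this is a P-position: the player to move is in a losing position under optimal play; Alex is about to move from it and so loses — Beth wins.

Beth wins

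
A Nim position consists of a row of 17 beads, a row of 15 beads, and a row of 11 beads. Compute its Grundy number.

21

Nim-sum: 17 ^ 15 ^ 11 = 21.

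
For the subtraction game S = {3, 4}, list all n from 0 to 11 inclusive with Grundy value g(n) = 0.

0, 1, 2, 7, 8, 9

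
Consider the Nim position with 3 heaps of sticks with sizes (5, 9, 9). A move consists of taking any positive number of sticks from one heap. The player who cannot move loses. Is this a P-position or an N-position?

N-position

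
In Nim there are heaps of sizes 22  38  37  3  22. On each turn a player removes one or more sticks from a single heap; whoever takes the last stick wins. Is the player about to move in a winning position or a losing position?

Losing position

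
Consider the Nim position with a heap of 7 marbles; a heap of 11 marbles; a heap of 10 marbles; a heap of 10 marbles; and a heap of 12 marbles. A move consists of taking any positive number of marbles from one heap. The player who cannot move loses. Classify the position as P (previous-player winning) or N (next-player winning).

P-position

Compute the nim-sum pairwise:
7 ⊕ 11 = 12
12 ⊕ 10 = 6
6 ⊕ 10 = 12
12 ⊕ 12 = 0
The nim-sum is 0, so this is a P-position: the player to move is in a losing position under optimal play.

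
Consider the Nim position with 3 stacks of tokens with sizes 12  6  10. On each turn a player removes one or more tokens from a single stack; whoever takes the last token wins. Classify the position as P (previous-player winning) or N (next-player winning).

P-position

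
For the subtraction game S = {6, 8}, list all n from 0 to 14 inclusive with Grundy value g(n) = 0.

0, 1, 2, 3, 4, 5, 14

Grundy values for subtraction set {6, 8}:
g(0) = mex{} = 0
g(1) = mex{} = 0
g(2) = mex{} = 0
g(3) = mex{} = 0
g(4) = mex{} = 0
g(5) = mex{} = 0
g(6) = mex{0} = 1
g(7) = mex{0} = 1
g(8) = mex{0} = 1
g(9) = mex{0} = 1
g(10) = mex{0} = 1
g(11) = mex{0} = 1
g(12) = mex{0,1} = 2
g(13) = mex{0,1} = 2
g(14) = mex{1} = 0
The P-positions (g = 0) in 0..14 are 0, 1, 2, 3, 4, 5, 14.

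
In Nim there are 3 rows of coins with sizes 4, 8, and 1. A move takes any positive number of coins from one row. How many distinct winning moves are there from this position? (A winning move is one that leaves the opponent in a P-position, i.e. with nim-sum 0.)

1

Bitwise XOR of the heap sizes:
  0100  (4)
  1000  (8)
  0001  (1)
  ----
  1101  (13)
The overall nim-sum is X = 13. A row of size p has a winning move iff p XOR X < p (reduce it to p XOR X).
  4: 4 XOR 13 = 9 ≥ 4 — no move.
  8: 8 XOR 13 = 5 < 8 — winning move (to 5).
  1: 1 XOR 13 = 12 ≥ 1 — no move.
That gives 1 winning move.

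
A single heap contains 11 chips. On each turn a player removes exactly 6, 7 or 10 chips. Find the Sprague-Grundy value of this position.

Build the Grundy sequence with g(k) = mex{g(k−s) : s ∈ {6, 7, 10}, s ≤ k}:
g(0) = mex{} = 0
g(1) = mex{} = 0
g(2) = mex{} = 0
g(3) = mex{} = 0
g(4) = mex{} = 0
g(5) = mex{} = 0
g(6) = mex{0} = 1
g(7) = mex{0} = 1
g(8) = mex{0} = 1
g(9) = mex{0} = 1
g(10) = mex{0} = 1
g(11) = mex{0} = 1
So g(11) = 1.

1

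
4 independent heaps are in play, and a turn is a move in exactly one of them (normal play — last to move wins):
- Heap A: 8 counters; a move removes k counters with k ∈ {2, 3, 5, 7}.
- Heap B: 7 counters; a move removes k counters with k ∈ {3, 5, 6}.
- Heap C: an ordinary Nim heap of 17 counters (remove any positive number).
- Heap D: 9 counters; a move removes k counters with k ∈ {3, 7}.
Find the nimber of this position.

Build the Grundy sequence for heap A with g(k) = mex{g(k−s) : s ∈ {2, 3, 5, 7}, s ≤ k}:
k:     0  1  2  3  4  5  6  7  8
g(k):  0  0  1  1  2  2  3  3  4
So g(8) = 4.
For heap B, compute g(0), g(1), … with moves {3, 5, 6}:
g(0) = mex{} = 0
g(1) = mex{} = 0
g(2) = mex{} = 0
g(3) = mex{0} = 1
g(4) = mex{0} = 1
g(5) = mex{0} = 1
g(6) = mex{0,1} = 2
g(7) = mex{0,1} = 2
So g(7) = 2.
Heap C is a plain Nim heap of size 17, so its Grundy value is 17.
Build the Grundy sequence for heap D with g(k) = mex{g(k−s) : s ∈ {3, 7}, s ≤ k}:
k:     0  1  2  3  4  5  6  7  8  9
g(k):  0  0  0  1  1  1  0  2  2  1
So g(9) = 1.
The value of a disjunctive sum is the nim-sum of the parts.
Combined value = 4 XOR 2 XOR 17 XOR 1 = 22.

22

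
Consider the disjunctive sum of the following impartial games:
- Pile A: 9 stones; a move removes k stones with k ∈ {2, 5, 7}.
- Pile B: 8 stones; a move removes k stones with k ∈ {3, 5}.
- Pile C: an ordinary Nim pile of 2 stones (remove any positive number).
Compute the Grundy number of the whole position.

0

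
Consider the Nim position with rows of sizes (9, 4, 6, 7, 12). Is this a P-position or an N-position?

Compute the nim-sum pairwise:
9 ^ 4 = 13
13 ^ 6 = 11
11 ^ 7 = 12
12 ^ 12 = 0
The nim-sum is 0, so this is a P-position: the player to move is in a losing position under optimal play.

P-position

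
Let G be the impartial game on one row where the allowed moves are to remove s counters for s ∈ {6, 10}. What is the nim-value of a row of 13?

Build the Grundy sequence with g(k) = mex{g(k−s) : s ∈ {6, 10}, s ≤ k}:
k:     0  1  2  3  4  5  6  7  8  9 10 11 12 13
g(k):  0  0  0  0  0  0  1  1  1  1  1  1  2  2
So g(13) = 2.

2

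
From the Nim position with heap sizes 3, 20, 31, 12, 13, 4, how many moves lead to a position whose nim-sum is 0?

In binary:
  00011  (3)
  10100  (20)
  11111  (31)
  01100  (12)
  01101  (13)
  00100  (4)
  -----
  01101  (13)
The overall nim-sum is X = 13. A heap of size p has a winning move iff p XOR X < p (reduce it to p XOR X).
  3: 3 XOR 13 = 14 ≥ 3 — no move.
  20: 20 XOR 13 = 25 ≥ 20 — no move.
  31: 31 XOR 13 = 18 < 31 — winning move (to 18).
  12: 12 XOR 13 = 1 < 12 — winning move (to 1).
  13: 13 XOR 13 = 0 < 13 — winning move (to 0).
  4: 4 XOR 13 = 9 ≥ 4 — no move.
That gives 3 winning moves.

3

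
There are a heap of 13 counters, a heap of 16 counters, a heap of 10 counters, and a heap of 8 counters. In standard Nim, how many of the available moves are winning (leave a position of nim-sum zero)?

Nim-sum: 13 ^ 16 ^ 10 ^ 8 = 31.
The overall nim-sum is X = 31. A heap of size p has a winning move iff p XOR X < p (reduce it to p XOR X).
  13: 13 XOR 31 = 18 ≥ 13 — no move.
  16: 16 XOR 31 = 15 < 16 — winning move (to 15).
  10: 10 XOR 31 = 21 ≥ 10 — no move.
  8: 8 XOR 31 = 23 ≥ 8 — no move.
That gives 1 winning move.

1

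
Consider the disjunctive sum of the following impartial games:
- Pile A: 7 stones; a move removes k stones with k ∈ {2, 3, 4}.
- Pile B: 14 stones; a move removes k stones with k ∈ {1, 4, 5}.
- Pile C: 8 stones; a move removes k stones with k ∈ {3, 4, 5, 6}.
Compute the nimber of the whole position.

Build the Grundy sequence for pile A with g(k) = mex{g(k−s) : s ∈ {2, 3, 4}, s ≤ k}:
k:     0  1  2  3  4  5  6  7
g(k):  0  0  1  1  2  2  0  0
So g(7) = 0.
Build the Grundy sequence for pile B with g(k) = mex{g(k−s) : s ∈ {1, 4, 5}, s ≤ k}:
k:     0  1  2  3  4  5  6  7  8  9 10 11 12 13 14
g(k):  0  1  0  1  2  3  2  3  0  1  0  1  2  3  2
So g(14) = 2.
Build the Grundy sequence for pile C with g(k) = mex{g(k−s) : s ∈ {3, 4, 5, 6}, s ≤ k}:
k:     0  1  2  3  4  5  6  7  8
g(k):  0  0  0  1  1  1  2  2  2
So g(8) = 2.
By the Sprague-Grundy theorem, the Grundy value of a sum of independent games is the XOR of the component values.
Combined value = 0 ⊕ 2 ⊕ 2 = 0.

0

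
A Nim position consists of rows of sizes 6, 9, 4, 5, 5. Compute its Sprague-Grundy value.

11

Nim-sum: 6 ^ 9 ^ 4 ^ 5 ^ 5 = 11.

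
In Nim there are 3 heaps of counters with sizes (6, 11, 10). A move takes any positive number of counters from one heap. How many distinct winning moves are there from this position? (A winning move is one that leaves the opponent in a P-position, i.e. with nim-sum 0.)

Bitwise XOR of the heap sizes:
  0110  (6)
  1011  (11)
  1010  (10)
  ----
  0111  (7)
The overall nim-sum is X = 7. A heap of size p has a winning move iff p XOR X < p (reduce it to p XOR X).
  6: 6 XOR 7 = 1 < 6 — winning move (to 1).
  11: 11 XOR 7 = 12 ≥ 11 — no move.
  10: 10 XOR 7 = 13 ≥ 10 — no move.
That gives 1 winning move.

1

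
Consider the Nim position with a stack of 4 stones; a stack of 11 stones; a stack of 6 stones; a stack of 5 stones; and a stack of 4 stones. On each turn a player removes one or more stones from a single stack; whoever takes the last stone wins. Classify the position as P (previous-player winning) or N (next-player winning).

Nim-sum: 4 ^ 11 ^ 6 ^ 5 ^ 4 = 8.
The nim-sum is 8 ≠ 0, so this is an N-position: the player to move can win.

N-position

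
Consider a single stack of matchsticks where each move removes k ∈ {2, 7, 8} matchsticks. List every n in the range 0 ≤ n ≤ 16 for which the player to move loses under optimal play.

0, 1, 4, 5, 10, 14, 15

Compute g(0), g(1), … for moves {2, 7, 8}:
k:     0  1  2  3  4  5  6  7  8  9 10 11 12 13 14 15 16
g(k):  0  0  1  1  0  0  1  1  2  2  0  3  1  2  0  0  1
The P-positions (g = 0) in 0..16 are 0, 1, 4, 5, 10, 14, 15.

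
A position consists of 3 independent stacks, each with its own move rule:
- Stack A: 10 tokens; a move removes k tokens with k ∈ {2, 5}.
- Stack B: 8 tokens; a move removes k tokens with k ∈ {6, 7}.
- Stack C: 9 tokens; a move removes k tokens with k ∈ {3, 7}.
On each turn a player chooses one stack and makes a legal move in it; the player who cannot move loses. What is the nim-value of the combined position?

Grundy values for stack A (subtraction set {2, 5}):
k:     0  1  2  3  4  5  6  7  8  9 10
g(k):  0  0  1  1  0  2  1  0  0  1  1
So g(10) = 1.
Build the Grundy sequence for stack B with g(k) = mex{g(k−s) : s ∈ {6, 7}, s ≤ k}:
k:     0  1  2  3  4  5  6  7  8
g(k):  0  0  0  0  0  0  1  1  1
So g(8) = 1.
For stack C, compute g(0), g(1), … with moves {3, 7}:
g(0) = mex{} = 0
g(1) = mex{} = 0
g(2) = mex{} = 0
g(3) = mex{0} = 1
g(4) = mex{0} = 1
g(5) = mex{0} = 1
g(6) = mex{1} = 0
g(7) = mex{0,1} = 2
g(8) = mex{0,1} = 2
g(9) = mex{0} = 1
So g(9) = 1.
The value of a disjunctive sum is the nim-sum of the parts.
Combined value = 1 XOR 1 XOR 1 = 1.

1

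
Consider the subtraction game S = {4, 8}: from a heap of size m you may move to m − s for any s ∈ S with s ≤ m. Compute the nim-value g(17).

Grundy values for subtraction set {4, 8}:
k:     0  1  2  3  4  5  6  7  8  9 10 11 12 13 14 15 16 17
g(k):  0  0  0  0  1  1  1  1  2  2  2  2  0  0  0  0  1  1
So g(17) = 1.

1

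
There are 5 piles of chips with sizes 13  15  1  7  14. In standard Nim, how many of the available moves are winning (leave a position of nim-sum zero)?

3

Bitwise XOR of the heap sizes:
  1101  (13)
  1111  (15)
  0001  (1)
  0111  (7)
  1110  (14)
  ----
  1010  (10)
The overall nim-sum is X = 10. A pile of size p has a winning move iff p XOR X < p (reduce it to p XOR X).
  13: 13 XOR 10 = 7 < 13 — winning move (to 7).
  15: 15 XOR 10 = 5 < 15 — winning move (to 5).
  1: 1 XOR 10 = 11 ≥ 1 — no move.
  7: 7 XOR 10 = 13 ≥ 7 — no move.
  14: 14 XOR 10 = 4 < 14 — winning move (to 4).
That gives 3 winning moves.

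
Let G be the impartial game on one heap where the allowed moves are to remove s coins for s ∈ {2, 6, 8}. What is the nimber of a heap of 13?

Grundy values for subtraction set {2, 6, 8}:
g(0) = mex{} = 0
g(1) = mex{} = 0
g(2) = mex{0} = 1
g(3) = mex{0} = 1
g(4) = mex{1} = 0
g(5) = mex{1} = 0
g(6) = mex{0} = 1
g(7) = mex{0} = 1
g(8) = mex{0,1} = 2
g(9) = mex{0,1} = 2
g(10) = mex{0,1,2} = 3
g(11) = mex{0,1,2} = 3
g(12) = mex{0,1,3} = 2
g(13) = mex{0,1,3} = 2
So g(13) = 2.

2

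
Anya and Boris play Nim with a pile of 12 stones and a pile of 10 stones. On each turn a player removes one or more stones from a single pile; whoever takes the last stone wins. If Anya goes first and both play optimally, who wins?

Nim-sum: 12 ^ 10 = 6.
The nim-sum is 6 ≠ 0, so this is an N-position: the player to move can win; Anya has a winning move.

Anya wins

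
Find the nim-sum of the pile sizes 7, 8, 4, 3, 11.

3

Compute the nim-sum pairwise:
7 ⊕ 8 = 15
15 ⊕ 4 = 11
11 ⊕ 3 = 8
8 ⊕ 11 = 3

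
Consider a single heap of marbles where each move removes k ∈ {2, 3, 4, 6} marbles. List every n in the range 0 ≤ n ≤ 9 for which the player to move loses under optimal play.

0, 1, 8, 9

Compute g(0), g(1), … for moves {2, 3, 4, 6}:
g(0) = mex{} = 0
g(1) = mex{} = 0
g(2) = mex{0} = 1
g(3) = mex{0} = 1
g(4) = mex{0,1} = 2
g(5) = mex{0,1} = 2
g(6) = mex{0,1,2} = 3
g(7) = mex{0,1,2} = 3
g(8) = mex{1,2,3} = 0
g(9) = mex{1,2,3} = 0
The P-positions (g = 0) in 0..9 are 0, 1, 8, 9.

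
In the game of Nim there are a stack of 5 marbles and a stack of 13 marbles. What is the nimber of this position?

Bitwise XOR of the heap sizes:
  0101  (5)
  1101  (13)
  ----
  1000  (8)

8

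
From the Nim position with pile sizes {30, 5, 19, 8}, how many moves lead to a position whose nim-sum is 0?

0

Nim-sum: 30 ^ 5 ^ 19 ^ 8 = 0.
The nim-sum is already 0, so every move leaves a nonzero nim-sum — there are no winning moves.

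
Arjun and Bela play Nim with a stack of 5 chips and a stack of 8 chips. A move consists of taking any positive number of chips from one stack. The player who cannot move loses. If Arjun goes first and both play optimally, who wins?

Nim-sum: 5 ^ 8 = 13.
The nim-sum is 13 ≠ 0, so this is an N-position: the player to move can win; Arjun has a winning move.

Arjun wins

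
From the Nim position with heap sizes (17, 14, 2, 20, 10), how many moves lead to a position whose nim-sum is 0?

Write each in binary and XOR column by column:
  10001  (17)
  01110  (14)
  00010  (2)
  10100  (20)
  01010  (10)
  -----
  00011  (3)
The overall nim-sum is X = 3. A heap of size p has a winning move iff p XOR X < p (reduce it to p XOR X).
  17: 17 XOR 3 = 18 ≥ 17 — no move.
  14: 14 XOR 3 = 13 < 14 — winning move (to 13).
  2: 2 XOR 3 = 1 < 2 — winning move (to 1).
  20: 20 XOR 3 = 23 ≥ 20 — no move.
  10: 10 XOR 3 = 9 < 10 — winning move (to 9).
That gives 3 winning moves.

3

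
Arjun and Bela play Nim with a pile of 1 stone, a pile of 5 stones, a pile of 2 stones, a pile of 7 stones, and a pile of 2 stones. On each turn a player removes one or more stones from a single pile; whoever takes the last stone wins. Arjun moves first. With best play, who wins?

Compute the nim-sum pairwise:
1 ^ 5 = 4
4 ^ 2 = 6
6 ^ 7 = 1
1 ^ 2 = 3
The nim-sum is 3 ≠ 0, so this is an N-position: the player to move can win; Arjun has a winning move.

Arjun wins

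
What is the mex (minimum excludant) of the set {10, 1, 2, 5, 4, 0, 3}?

6

The values 0, 1, 2, 3, 4, 5 are all present; 6 is the first non-negative integer missing from the set.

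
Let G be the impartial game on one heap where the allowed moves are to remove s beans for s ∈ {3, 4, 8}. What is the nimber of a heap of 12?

0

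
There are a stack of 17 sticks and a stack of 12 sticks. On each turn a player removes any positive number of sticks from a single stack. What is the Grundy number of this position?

29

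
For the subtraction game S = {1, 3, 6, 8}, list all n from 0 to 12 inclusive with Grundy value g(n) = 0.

0, 2, 4, 9, 11

Grundy values for subtraction set {1, 3, 6, 8}:
g(0) = mex{} = 0
g(1) = mex{0} = 1
g(2) = mex{1} = 0
g(3) = mex{0} = 1
g(4) = mex{1} = 0
g(5) = mex{0} = 1
g(6) = mex{0,1} = 2
g(7) = mex{0,1,2} = 3
g(8) = mex{0,1,3} = 2
g(9) = mex{1,2} = 0
g(10) = mex{0,3} = 1
g(11) = mex{1,2} = 0
g(12) = mex{0,2} = 1
The P-positions (g = 0) in 0..12 are 0, 2, 4, 9, 11.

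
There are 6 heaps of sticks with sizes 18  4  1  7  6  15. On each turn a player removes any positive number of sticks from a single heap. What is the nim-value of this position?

Bitwise XOR of the heap sizes:
  10010  (18)
  00100  (4)
  00001  (1)
  00111  (7)
  00110  (6)
  01111  (15)
  -----
  11001  (25)

25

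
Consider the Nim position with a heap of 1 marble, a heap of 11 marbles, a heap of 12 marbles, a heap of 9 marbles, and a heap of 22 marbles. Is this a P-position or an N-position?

N-position

In binary:
  00001  (1)
  01011  (11)
  01100  (12)
  01001  (9)
  10110  (22)
  -----
  11001  (25)
The nim-sum is 25 ≠ 0, so this is an N-position: the player to move can win.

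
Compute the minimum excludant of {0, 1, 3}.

The values 0, 1 are all present; 2 is the first non-negative integer missing from the set.

2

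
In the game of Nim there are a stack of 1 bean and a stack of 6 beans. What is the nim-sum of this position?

7

Bitwise XOR of the heap sizes:
  001  (1)
  110  (6)
  ---
  111  (7)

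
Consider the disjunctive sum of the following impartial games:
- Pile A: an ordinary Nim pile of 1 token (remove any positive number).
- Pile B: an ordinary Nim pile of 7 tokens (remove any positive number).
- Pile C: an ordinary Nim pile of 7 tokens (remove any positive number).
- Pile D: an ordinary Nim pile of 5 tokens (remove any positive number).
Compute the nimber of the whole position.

Pile A is a plain Nim pile of size 1, so its Grundy value is 1.
Pile B is a plain Nim pile of size 7, so its Grundy value is 7.
Pile C is a plain Nim pile of size 7, so its Grundy value is 7.
Pile D is a plain Nim pile of size 5, so its Grundy value is 5.
The value of a disjunctive sum is the nim-sum of the parts.
Combined value = 1 ⊕ 7 ⊕ 7 ⊕ 5 = 4.

4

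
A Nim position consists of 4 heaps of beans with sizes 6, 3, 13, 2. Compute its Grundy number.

10

Compute the nim-sum pairwise:
6 ⊕ 3 = 5
5 ⊕ 13 = 8
8 ⊕ 2 = 10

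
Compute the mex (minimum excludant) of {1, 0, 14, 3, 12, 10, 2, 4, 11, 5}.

6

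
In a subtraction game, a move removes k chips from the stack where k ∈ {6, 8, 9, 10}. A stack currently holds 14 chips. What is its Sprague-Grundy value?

Compute g(0), g(1), … for moves {6, 8, 9, 10}:
g(0) = mex{} = 0
g(1) = mex{} = 0
g(2) = mex{} = 0
g(3) = mex{} = 0
g(4) = mex{} = 0
g(5) = mex{} = 0
g(6) = mex{0} = 1
g(7) = mex{0} = 1
g(8) = mex{0} = 1
g(9) = mex{0} = 1
g(10) = mex{0} = 1
g(11) = mex{0} = 1
g(12) = mex{0,1} = 2
g(13) = mex{0,1} = 2
g(14) = mex{0,1} = 2
So g(14) = 2.

2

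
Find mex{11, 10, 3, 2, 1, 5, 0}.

4

The values 0, 1, 2, 3 are all present; 4 is the first non-negative integer missing from the set.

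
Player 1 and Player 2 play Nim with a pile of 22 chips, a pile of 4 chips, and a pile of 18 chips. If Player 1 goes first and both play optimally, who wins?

Nim-sum: 22 XOR 4 XOR 18 = 0.
The nim-sum is 0, so this is a P-position: the player to move is in a losing position under optimal play; Player 1 is about to move from it and so loses — Player 2 wins.

Player 2 wins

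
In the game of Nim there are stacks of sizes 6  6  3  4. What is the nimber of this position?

7

Bitwise XOR of the heap sizes:
  110  (6)
  110  (6)
  011  (3)
  100  (4)
  ---
  111  (7)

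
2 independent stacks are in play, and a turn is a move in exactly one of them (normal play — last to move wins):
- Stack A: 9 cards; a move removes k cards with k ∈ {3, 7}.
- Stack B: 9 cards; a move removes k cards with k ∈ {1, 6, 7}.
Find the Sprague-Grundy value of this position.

Build the Grundy sequence for stack A with g(k) = mex{g(k−s) : s ∈ {3, 7}, s ≤ k}:
g(0) = mex{} = 0
g(1) = mex{} = 0
g(2) = mex{} = 0
g(3) = mex{0} = 1
g(4) = mex{0} = 1
g(5) = mex{0} = 1
g(6) = mex{1} = 0
g(7) = mex{0,1} = 2
g(8) = mex{0,1} = 2
g(9) = mex{0} = 1
So g(9) = 1.
For stack B, compute g(0), g(1), … with moves {1, 6, 7}:
k:     0  1  2  3  4  5  6  7  8  9
g(k):  0  1  0  1  0  1  2  3  2  3
So g(9) = 3.
By the Sprague-Grundy theorem, the Grundy value of a sum of independent games is the XOR of the component values.
Combined value = 1 XOR 3 = 2.

2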